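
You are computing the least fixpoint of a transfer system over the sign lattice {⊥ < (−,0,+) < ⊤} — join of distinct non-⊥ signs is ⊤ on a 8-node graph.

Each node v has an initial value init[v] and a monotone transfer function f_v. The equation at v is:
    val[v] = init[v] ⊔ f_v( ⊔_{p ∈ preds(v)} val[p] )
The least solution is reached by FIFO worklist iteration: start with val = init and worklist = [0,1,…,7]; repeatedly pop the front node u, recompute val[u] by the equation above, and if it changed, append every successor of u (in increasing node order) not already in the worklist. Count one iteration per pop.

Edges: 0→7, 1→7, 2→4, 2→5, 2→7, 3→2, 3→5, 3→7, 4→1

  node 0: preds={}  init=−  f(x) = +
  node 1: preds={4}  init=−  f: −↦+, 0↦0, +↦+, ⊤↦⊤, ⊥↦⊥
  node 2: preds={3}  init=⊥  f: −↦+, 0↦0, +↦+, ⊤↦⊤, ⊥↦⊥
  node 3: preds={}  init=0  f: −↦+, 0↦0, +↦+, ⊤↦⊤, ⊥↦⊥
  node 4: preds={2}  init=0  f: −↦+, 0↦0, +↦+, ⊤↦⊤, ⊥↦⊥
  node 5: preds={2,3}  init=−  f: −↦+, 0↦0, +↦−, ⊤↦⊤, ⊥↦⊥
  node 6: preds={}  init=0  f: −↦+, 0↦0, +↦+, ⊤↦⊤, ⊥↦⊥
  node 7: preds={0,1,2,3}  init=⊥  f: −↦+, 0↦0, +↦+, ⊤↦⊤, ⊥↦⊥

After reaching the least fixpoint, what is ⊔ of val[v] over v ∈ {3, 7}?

⊤

Worklist (8 pops):
  #1 pop 0: in=⊥ → ⊤ (was −); enqueue []
  #2 pop 1: in=0 → ⊤ (was −); enqueue []
  #3 pop 2: in=0 → 0 (was ⊥); enqueue []
  #4 pop 3: in=⊥ → 0 (no change)
  #5 pop 4: in=0 → 0 (no change)
  #6 pop 5: in=0 → ⊤ (was −); enqueue []
  #7 pop 6: in=⊥ → 0 (no change)
  #8 pop 7: in=⊤ → ⊤ (was ⊥); enqueue []

Fixpoint:
  val[0] = ⊤
  val[1] = ⊤
  val[2] = 0
  val[3] = 0
  val[4] = 0
  val[5] = ⊤
  val[6] = 0
  val[7] = ⊤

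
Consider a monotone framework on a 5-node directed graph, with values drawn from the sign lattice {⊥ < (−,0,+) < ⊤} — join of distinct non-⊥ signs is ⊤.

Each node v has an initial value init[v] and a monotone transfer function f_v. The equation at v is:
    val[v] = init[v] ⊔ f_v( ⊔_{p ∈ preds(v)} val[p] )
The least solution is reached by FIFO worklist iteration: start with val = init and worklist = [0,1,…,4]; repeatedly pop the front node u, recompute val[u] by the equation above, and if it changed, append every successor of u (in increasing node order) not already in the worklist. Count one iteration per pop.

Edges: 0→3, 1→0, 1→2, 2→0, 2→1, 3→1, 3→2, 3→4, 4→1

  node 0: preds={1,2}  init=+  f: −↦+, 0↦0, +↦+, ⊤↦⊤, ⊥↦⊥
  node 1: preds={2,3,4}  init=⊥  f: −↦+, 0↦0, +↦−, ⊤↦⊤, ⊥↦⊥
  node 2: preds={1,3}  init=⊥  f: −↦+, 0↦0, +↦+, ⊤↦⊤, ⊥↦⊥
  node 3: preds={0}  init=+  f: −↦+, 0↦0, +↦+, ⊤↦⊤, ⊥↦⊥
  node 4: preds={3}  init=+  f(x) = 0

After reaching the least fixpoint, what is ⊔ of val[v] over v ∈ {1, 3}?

⊤

Worklist (12 pops):
  #1 pop 0: in=⊥ → + (no change)
  #2 pop 1: in=+ → − (was ⊥); enqueue [0]
  #3 pop 2: in=⊤ → ⊤ (was ⊥); enqueue [1]
  #4 pop 3: in=+ → + (no change)
  #5 pop 4: in=+ → ⊤ (was +); enqueue []
  #6 pop 0: in=⊤ → ⊤ (was +); enqueue [3]
  #7 pop 1: in=⊤ → ⊤ (was −); enqueue [0,2]
  #8 pop 3: in=⊤ → ⊤ (was +); enqueue [1,4]
  #9 pop 0: in=⊤ → ⊤ (no change)
  #10 pop 2: in=⊤ → ⊤ (no change)
  #11 pop 1: in=⊤ → ⊤ (no change)
  #12 pop 4: in=⊤ → ⊤ (no change)

Fixpoint:
  val[0] = ⊤
  val[1] = ⊤
  val[2] = ⊤
  val[3] = ⊤
  val[4] = ⊤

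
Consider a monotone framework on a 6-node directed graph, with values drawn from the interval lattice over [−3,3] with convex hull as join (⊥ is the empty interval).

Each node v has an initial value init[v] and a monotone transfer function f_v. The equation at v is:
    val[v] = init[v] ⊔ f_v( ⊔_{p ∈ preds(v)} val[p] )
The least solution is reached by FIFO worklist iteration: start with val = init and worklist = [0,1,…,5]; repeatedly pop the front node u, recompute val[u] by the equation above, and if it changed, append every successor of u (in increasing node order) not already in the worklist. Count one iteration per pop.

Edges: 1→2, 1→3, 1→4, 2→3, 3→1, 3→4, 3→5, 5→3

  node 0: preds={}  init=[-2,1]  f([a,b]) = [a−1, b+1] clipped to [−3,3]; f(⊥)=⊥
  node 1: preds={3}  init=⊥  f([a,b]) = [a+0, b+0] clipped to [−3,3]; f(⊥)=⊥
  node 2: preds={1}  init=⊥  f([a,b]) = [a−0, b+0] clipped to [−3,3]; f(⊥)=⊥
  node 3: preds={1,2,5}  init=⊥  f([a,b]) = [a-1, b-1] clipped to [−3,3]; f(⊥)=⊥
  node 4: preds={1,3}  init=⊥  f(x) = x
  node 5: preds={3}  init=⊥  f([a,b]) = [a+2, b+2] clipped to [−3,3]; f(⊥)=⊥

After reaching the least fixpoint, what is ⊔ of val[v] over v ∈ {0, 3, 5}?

Worklist (6 pops):
  #1 pop 0: in=⊥ → [-2,1] (no change)
  #2 pop 1: in=⊥ → ⊥ (no change)
  #3 pop 2: in=⊥ → ⊥ (no change)
  #4 pop 3: in=⊥ → ⊥ (no change)
  #5 pop 4: in=⊥ → ⊥ (no change)
  #6 pop 5: in=⊥ → ⊥ (no change)

Fixpoint:
  val[0] = [-2,1]
  val[1] = ⊥
  val[2] = ⊥
  val[3] = ⊥
  val[4] = ⊥
  val[5] = ⊥

[-2,1]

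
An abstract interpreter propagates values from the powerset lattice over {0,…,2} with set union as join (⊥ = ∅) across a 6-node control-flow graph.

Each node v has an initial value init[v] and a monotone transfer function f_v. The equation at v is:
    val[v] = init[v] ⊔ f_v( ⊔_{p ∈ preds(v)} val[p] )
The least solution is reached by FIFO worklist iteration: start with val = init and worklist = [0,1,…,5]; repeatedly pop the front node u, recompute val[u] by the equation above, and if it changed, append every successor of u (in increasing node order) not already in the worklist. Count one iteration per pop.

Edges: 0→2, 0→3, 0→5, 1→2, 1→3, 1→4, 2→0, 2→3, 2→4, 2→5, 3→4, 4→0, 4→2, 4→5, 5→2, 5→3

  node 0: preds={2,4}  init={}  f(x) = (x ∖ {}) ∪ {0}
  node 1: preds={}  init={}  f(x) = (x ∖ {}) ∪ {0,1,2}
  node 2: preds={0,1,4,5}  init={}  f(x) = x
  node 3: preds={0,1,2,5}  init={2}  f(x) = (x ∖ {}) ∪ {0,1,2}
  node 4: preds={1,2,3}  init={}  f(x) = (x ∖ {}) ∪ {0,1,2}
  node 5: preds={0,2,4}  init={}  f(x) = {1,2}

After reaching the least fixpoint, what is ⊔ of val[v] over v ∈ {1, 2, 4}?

{0,1,2}

Worklist (10 pops):
  #1 pop 0: in={} → {0} (was {}); enqueue []
  #2 pop 1: in={} → {0,1,2} (was {}); enqueue []
  #3 pop 2: in={0,1,2} → {0,1,2} (was {}); enqueue [0]
  #4 pop 3: in={0,1,2} → {0,1,2} (was {2}); enqueue []
  #5 pop 4: in={0,1,2} → {0,1,2} (was {}); enqueue [2]
  #6 pop 5: in={0,1,2} → {1,2} (was {}); enqueue [3]
  #7 pop 0: in={0,1,2} → {0,1,2} (was {0}); enqueue [5]
  #8 pop 2: in={0,1,2} → {0,1,2} (no change)
  #9 pop 3: in={0,1,2} → {0,1,2} (no change)
  #10 pop 5: in={0,1,2} → {1,2} (no change)

Fixpoint:
  val[0] = {0,1,2}
  val[1] = {0,1,2}
  val[2] = {0,1,2}
  val[3] = {0,1,2}
  val[4] = {0,1,2}
  val[5] = {1,2}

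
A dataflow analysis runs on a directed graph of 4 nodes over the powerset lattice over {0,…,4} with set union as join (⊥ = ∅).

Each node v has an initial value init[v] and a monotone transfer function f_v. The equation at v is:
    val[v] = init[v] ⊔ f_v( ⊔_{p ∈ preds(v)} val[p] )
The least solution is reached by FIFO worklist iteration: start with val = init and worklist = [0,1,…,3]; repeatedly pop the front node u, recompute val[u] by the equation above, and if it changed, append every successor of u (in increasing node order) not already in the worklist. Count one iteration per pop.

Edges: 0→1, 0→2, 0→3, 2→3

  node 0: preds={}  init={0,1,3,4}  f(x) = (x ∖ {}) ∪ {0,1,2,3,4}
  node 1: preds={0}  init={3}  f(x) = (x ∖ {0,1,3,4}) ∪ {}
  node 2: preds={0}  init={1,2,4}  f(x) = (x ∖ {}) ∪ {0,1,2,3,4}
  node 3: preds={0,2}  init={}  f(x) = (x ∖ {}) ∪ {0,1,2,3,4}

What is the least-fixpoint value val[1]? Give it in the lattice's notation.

{2,3}

Worklist (4 pops):
  #1 pop 0: in={} → {0,1,2,3,4} (was {0,1,3,4}); enqueue []
  #2 pop 1: in={0,1,2,3,4} → {2,3} (was {3}); enqueue []
  #3 pop 2: in={0,1,2,3,4} → {0,1,2,3,4} (was {1,2,4}); enqueue []
  #4 pop 3: in={0,1,2,3,4} → {0,1,2,3,4} (was {}); enqueue []

Fixpoint:
  val[0] = {0,1,2,3,4}
  val[1] = {2,3}
  val[2] = {0,1,2,3,4}
  val[3] = {0,1,2,3,4}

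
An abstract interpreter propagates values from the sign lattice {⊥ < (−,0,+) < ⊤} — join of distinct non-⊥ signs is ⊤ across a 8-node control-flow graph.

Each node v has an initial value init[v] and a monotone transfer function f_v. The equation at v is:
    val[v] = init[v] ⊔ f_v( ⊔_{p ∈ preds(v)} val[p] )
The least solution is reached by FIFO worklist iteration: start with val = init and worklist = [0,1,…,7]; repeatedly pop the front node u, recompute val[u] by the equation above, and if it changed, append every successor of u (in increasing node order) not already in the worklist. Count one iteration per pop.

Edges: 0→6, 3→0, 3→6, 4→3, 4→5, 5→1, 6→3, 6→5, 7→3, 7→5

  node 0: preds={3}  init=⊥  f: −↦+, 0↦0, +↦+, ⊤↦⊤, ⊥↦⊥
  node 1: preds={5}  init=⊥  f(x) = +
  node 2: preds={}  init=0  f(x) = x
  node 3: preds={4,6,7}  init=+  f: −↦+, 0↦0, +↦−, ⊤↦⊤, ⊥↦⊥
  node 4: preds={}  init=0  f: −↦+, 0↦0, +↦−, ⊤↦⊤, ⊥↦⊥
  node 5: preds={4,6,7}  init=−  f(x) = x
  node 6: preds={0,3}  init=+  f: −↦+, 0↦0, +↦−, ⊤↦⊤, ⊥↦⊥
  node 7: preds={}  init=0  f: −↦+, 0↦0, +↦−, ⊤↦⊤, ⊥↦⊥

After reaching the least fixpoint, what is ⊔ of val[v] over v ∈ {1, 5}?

⊤

Iteration log — 13 steps:
  step 1. node 0  ⊔preds=+  new=+  old=⊥  +wl: 
  step 2. node 1  ⊔preds=−  new=+  old=⊥  +wl: 
  step 3. node 2  ⊔preds=⊥  new=0  stable
  step 4. node 3  ⊔preds=⊤  new=⊤  old=+  +wl: 0
  step 5. node 4  ⊔preds=⊥  new=0  stable
  step 6. node 5  ⊔preds=⊤  new=⊤  old=−  +wl: 1
  step 7. node 6  ⊔preds=⊤  new=⊤  old=+  +wl: 3,5
  step 8. node 7  ⊔preds=⊥  new=0  stable
  step 9. node 0  ⊔preds=⊤  new=⊤  old=+  +wl: 6
  step 10. node 1  ⊔preds=⊤  new=+  stable
  step 11. node 3  ⊔preds=⊤  new=⊤  stable
  step 12. node 5  ⊔preds=⊤  new=⊤  stable
  step 13. node 6  ⊔preds=⊤  new=⊤  stable

Least fixpoint reached:
  node 0: ⊤
  node 1: +
  node 2: 0
  node 3: ⊤
  node 4: 0
  node 5: ⊤
  node 6: ⊤
  node 7: 0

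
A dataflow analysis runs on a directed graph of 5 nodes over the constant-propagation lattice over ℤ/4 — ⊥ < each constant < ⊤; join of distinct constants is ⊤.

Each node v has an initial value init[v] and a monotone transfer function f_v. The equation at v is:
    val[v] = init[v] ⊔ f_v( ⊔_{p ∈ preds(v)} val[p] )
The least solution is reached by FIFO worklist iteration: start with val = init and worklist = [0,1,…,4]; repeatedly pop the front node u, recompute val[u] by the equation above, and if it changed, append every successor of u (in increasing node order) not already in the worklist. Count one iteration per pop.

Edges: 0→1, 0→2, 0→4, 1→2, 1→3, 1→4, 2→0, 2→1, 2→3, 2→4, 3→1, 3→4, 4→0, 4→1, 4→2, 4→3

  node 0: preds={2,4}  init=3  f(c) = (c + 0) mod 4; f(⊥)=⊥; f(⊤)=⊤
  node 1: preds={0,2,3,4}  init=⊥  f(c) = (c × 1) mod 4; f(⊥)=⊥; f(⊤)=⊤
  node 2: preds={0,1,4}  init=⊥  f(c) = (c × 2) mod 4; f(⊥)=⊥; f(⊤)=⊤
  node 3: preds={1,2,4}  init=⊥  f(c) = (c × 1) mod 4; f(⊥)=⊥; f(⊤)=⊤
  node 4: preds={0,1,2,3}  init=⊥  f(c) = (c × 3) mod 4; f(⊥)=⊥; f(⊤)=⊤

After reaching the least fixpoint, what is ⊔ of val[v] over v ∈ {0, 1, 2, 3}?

Worklist (12 pops):
  #1 pop 0: in=⊥ → 3 (no change)
  #2 pop 1: in=3 → 3 (was ⊥); enqueue []
  #3 pop 2: in=3 → 2 (was ⊥); enqueue [0,1]
  #4 pop 3: in=⊤ → ⊤ (was ⊥); enqueue []
  #5 pop 4: in=⊤ → ⊤ (was ⊥); enqueue [2,3]
  #6 pop 0: in=⊤ → ⊤ (was 3); enqueue [4]
  #7 pop 1: in=⊤ → ⊤ (was 3); enqueue []
  #8 pop 2: in=⊤ → ⊤ (was 2); enqueue [0,1]
  #9 pop 3: in=⊤ → ⊤ (no change)
  #10 pop 4: in=⊤ → ⊤ (no change)
  #11 pop 0: in=⊤ → ⊤ (no change)
  #12 pop 1: in=⊤ → ⊤ (no change)

Fixpoint:
  val[0] = ⊤
  val[1] = ⊤
  val[2] = ⊤
  val[3] = ⊤
  val[4] = ⊤

⊤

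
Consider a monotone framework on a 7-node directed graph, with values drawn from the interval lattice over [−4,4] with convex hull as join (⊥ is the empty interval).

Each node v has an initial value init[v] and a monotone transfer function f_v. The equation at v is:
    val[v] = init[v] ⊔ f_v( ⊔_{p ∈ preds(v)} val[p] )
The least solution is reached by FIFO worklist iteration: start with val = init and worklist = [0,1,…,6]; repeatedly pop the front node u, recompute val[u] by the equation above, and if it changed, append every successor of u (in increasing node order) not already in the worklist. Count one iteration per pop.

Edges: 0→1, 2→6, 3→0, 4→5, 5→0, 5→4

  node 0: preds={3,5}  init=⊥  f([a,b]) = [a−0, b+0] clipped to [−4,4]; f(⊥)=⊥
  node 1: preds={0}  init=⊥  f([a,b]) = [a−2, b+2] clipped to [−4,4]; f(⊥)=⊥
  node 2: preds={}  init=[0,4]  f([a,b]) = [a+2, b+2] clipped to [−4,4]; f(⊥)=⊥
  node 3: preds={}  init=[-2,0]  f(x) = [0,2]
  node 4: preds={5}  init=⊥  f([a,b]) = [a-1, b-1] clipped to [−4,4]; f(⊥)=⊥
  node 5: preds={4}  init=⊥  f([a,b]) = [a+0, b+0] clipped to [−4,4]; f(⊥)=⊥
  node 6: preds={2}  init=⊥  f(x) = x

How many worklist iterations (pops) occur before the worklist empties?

Worklist (9 pops):
  #1 pop 0: in=[-2,0] → [-2,0] (was ⊥); enqueue []
  #2 pop 1: in=[-2,0] → [-4,2] (was ⊥); enqueue []
  #3 pop 2: in=⊥ → [0,4] (no change)
  #4 pop 3: in=⊥ → [-2,2] (was [-2,0]); enqueue [0]
  #5 pop 4: in=⊥ → ⊥ (no change)
  #6 pop 5: in=⊥ → ⊥ (no change)
  #7 pop 6: in=[0,4] → [0,4] (was ⊥); enqueue []
  #8 pop 0: in=[-2,2] → [-2,2] (was [-2,0]); enqueue [1]
  #9 pop 1: in=[-2,2] → [-4,4] (was [-4,2]); enqueue []

Fixpoint:
  val[0] = [-2,2]
  val[1] = [-4,4]
  val[2] = [0,4]
  val[3] = [-2,2]
  val[4] = ⊥
  val[5] = ⊥
  val[6] = [0,4]

9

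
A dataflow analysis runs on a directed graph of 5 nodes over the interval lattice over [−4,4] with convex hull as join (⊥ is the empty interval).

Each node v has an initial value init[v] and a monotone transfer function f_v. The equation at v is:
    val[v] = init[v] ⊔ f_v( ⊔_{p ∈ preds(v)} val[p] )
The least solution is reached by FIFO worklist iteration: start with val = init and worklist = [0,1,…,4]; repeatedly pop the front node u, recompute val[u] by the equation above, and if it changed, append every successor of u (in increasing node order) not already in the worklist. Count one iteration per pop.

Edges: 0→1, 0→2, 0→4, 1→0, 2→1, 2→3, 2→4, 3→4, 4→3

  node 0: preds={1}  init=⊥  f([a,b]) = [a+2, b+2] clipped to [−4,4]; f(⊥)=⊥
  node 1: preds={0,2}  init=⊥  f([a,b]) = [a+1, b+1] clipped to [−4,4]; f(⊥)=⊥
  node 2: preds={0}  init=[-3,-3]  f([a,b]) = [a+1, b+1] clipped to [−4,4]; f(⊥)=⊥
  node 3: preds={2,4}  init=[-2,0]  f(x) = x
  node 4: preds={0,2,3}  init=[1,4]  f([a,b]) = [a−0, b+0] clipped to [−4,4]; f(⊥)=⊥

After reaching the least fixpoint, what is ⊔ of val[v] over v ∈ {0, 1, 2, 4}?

[-3,4]

Trace (20 dequeues):
  [1] u=0 | in ⊥ | out ⊥ | ==
  [2] u=1 | in [-3,-3] | out [-2,-2] | prev ⊥ | push {0}
  [3] u=2 | in ⊥ | out [-3,-3] | ==
  [4] u=3 | in [-3,4] | out [-3,4] | prev [-2,0] | push {}
  [5] u=4 | in [-3,4] | out [-3,4] | prev [1,4] | push {3}
  [6] u=0 | in [-2,-2] | out [0,0] | prev ⊥ | push {1,2,4}
  [7] u=3 | in [-3,4] | out [-3,4] | ==
  [8] u=1 | in [-3,0] | out [-2,1] | prev [-2,-2] | push {0}
  [9] u=2 | in [0,0] | out [-3,1] | prev [-3,-3] | push {1,3}
  [10] u=4 | in [-3,4] | out [-3,4] | ==
  [11] u=0 | in [-2,1] | out [0,3] | prev [0,0] | push {2,4}
  [12] u=1 | in [-3,3] | out [-2,4] | prev [-2,1] | push {0}
  [13] u=3 | in [-3,4] | out [-3,4] | ==
  [14] u=2 | in [0,3] | out [-3,4] | prev [-3,1] | push {1,3}
  [15] u=4 | in [-3,4] | out [-3,4] | ==
  [16] u=0 | in [-2,4] | out [0,4] | prev [0,3] | push {2,4}
  [17] u=1 | in [-3,4] | out [-2,4] | ==
  [18] u=3 | in [-3,4] | out [-3,4] | ==
  [19] u=2 | in [0,4] | out [-3,4] | ==
  [20] u=4 | in [-3,4] | out [-3,4] | ==

Converged values:
  [0] [0,4]
  [1] [-2,4]
  [2] [-3,4]
  [3] [-3,4]
  [4] [-3,4]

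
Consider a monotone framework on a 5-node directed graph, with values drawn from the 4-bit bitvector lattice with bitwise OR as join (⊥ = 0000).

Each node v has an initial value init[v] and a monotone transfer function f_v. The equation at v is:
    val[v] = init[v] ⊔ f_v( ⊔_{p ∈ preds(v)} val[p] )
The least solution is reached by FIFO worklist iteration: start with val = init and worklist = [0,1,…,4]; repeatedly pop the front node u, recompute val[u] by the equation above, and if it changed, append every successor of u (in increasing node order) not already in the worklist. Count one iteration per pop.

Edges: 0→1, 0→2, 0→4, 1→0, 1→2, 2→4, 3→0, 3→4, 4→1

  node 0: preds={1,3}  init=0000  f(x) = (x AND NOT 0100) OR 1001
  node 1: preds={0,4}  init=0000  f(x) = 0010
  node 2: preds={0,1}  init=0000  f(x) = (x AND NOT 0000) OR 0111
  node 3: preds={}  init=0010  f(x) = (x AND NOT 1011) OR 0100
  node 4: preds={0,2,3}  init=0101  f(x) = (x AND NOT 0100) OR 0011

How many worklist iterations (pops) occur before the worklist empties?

Iteration log — 7 steps:
  step 1. node 0  ⊔preds=0010  new=1011  old=0000  +wl: 
  step 2. node 1  ⊔preds=1111  new=0010  old=0000  +wl: 0
  step 3. node 2  ⊔preds=1011  new=1111  old=0000  +wl: 
  step 4. node 3  ⊔preds=0000  new=0110  old=0010  +wl: 
  step 5. node 4  ⊔preds=1111  new=1111  old=0101  +wl: 1
  step 6. node 0  ⊔preds=0110  new=1011  stable
  step 7. node 1  ⊔preds=1111  new=0010  stable

Least fixpoint reached:
  node 0: 1011
  node 1: 0010
  node 2: 1111
  node 3: 0110
  node 4: 1111

7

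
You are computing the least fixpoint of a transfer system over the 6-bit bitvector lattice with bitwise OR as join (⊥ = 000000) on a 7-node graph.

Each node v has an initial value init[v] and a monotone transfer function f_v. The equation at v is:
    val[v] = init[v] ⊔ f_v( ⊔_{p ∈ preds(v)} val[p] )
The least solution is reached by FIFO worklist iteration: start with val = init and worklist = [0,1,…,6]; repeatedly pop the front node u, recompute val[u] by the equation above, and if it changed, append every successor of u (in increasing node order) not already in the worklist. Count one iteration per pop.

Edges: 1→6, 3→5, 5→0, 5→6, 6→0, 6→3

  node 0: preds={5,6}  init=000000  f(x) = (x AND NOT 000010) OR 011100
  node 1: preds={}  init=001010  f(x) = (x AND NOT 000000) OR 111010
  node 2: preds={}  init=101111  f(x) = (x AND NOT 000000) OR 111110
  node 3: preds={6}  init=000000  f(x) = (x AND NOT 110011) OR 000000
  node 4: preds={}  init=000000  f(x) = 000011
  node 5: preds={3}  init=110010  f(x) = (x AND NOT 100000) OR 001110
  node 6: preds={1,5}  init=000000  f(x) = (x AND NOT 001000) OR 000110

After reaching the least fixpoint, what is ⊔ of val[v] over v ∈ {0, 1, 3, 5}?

Trace (10 dequeues):
  [1] u=0 | in 110010 | out 111100 | prev 000000 | push {}
  [2] u=1 | in 000000 | out 111010 | prev 001010 | push {}
  [3] u=2 | in 000000 | out 111111 | prev 101111 | push {}
  [4] u=3 | in 000000 | out 000000 | ==
  [5] u=4 | in 000000 | out 000011 | prev 000000 | push {}
  [6] u=5 | in 000000 | out 111110 | prev 110010 | push {0}
  [7] u=6 | in 111110 | out 110110 | prev 000000 | push {3}
  [8] u=0 | in 111110 | out 111100 | ==
  [9] u=3 | in 110110 | out 000100 | prev 000000 | push {5}
  [10] u=5 | in 000100 | out 111110 | ==

Converged values:
  [0] 111100
  [1] 111010
  [2] 111111
  [3] 000100
  [4] 000011
  [5] 111110
  [6] 110110

111110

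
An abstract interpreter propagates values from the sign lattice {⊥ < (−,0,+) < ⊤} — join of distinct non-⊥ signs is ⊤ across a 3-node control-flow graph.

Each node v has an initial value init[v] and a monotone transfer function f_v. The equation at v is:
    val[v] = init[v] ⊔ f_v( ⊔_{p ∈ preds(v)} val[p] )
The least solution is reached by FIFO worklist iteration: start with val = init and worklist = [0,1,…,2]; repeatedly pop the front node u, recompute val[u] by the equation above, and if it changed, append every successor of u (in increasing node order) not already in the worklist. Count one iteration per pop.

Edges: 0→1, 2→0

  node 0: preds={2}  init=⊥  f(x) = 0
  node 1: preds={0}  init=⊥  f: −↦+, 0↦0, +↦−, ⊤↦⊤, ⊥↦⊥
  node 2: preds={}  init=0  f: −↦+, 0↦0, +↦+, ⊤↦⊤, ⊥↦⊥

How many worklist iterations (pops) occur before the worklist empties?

Worklist (3 pops):
  #1 pop 0: in=0 → 0 (was ⊥); enqueue []
  #2 pop 1: in=0 → 0 (was ⊥); enqueue []
  #3 pop 2: in=⊥ → 0 (no change)

Fixpoint:
  val[0] = 0
  val[1] = 0
  val[2] = 0

3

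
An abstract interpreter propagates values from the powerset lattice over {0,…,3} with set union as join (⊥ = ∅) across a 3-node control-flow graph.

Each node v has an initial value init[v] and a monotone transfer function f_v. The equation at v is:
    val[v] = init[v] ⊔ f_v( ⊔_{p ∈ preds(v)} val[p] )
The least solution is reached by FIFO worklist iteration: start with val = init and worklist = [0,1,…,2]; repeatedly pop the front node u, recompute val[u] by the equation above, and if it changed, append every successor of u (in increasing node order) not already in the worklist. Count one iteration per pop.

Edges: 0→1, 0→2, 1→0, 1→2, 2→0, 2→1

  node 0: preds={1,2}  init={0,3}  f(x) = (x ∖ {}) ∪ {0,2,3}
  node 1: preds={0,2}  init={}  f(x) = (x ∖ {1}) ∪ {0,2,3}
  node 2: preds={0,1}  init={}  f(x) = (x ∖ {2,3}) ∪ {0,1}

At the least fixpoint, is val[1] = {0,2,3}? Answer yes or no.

Iteration log — 6 steps:
  step 1. node 0  ⊔preds={}  new={0,2,3}  old={0,3}  +wl: 
  step 2. node 1  ⊔preds={0,2,3}  new={0,2,3}  old={}  +wl: 0
  step 3. node 2  ⊔preds={0,2,3}  new={0,1}  old={}  +wl: 1
  step 4. node 0  ⊔preds={0,1,2,3}  new={0,1,2,3}  old={0,2,3}  +wl: 2
  step 5. node 1  ⊔preds={0,1,2,3}  new={0,2,3}  stable
  step 6. node 2  ⊔preds={0,1,2,3}  new={0,1}  stable

Least fixpoint reached:
  node 0: {0,1,2,3}
  node 1: {0,2,3}
  node 2: {0,1}

yes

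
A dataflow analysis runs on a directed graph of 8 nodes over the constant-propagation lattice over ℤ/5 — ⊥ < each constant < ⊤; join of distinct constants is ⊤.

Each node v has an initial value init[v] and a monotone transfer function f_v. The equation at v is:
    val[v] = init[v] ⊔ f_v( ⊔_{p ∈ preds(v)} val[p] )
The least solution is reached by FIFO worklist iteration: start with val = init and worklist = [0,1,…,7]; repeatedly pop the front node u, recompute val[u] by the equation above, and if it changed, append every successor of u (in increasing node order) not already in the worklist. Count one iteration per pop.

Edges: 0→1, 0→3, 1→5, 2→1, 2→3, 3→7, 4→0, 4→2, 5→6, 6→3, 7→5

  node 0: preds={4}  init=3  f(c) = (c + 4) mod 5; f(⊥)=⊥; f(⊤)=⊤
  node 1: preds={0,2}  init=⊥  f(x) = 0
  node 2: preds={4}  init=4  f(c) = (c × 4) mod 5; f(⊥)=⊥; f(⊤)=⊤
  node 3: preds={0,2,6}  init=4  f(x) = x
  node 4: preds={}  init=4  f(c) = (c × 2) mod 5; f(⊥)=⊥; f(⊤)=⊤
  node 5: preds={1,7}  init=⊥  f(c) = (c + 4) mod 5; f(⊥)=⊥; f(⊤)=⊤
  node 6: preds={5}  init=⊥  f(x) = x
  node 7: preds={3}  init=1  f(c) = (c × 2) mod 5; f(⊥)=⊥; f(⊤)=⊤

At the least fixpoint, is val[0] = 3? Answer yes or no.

Worklist (11 pops):
  #1 pop 0: in=4 → 3 (no change)
  #2 pop 1: in=⊤ → 0 (was ⊥); enqueue []
  #3 pop 2: in=4 → ⊤ (was 4); enqueue [1]
  #4 pop 3: in=⊤ → ⊤ (was 4); enqueue []
  #5 pop 4: in=⊥ → 4 (no change)
  #6 pop 5: in=⊤ → ⊤ (was ⊥); enqueue []
  #7 pop 6: in=⊤ → ⊤ (was ⊥); enqueue [3]
  #8 pop 7: in=⊤ → ⊤ (was 1); enqueue [5]
  #9 pop 1: in=⊤ → 0 (no change)
  #10 pop 3: in=⊤ → ⊤ (no change)
  #11 pop 5: in=⊤ → ⊤ (no change)

Fixpoint:
  val[0] = 3
  val[1] = 0
  val[2] = ⊤
  val[3] = ⊤
  val[4] = 4
  val[5] = ⊤
  val[6] = ⊤
  val[7] = ⊤

yes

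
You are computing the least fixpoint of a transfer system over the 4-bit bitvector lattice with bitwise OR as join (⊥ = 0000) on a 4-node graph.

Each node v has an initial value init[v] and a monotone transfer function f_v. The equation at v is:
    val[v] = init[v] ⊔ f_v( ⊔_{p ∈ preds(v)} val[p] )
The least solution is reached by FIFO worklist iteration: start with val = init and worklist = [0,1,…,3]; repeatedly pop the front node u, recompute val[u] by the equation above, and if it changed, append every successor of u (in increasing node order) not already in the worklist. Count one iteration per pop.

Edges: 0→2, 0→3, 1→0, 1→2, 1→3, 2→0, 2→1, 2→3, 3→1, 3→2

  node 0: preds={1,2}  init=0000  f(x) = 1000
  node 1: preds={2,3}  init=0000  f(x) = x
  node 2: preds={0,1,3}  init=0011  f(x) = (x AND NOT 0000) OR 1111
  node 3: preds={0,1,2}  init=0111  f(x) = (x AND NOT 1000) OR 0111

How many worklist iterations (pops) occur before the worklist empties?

9

Worklist (9 pops):
  #1 pop 0: in=0011 → 1000 (was 0000); enqueue []
  #2 pop 1: in=0111 → 0111 (was 0000); enqueue [0]
  #3 pop 2: in=1111 → 1111 (was 0011); enqueue [1]
  #4 pop 3: in=1111 → 0111 (no change)
  #5 pop 0: in=1111 → 1000 (no change)
  #6 pop 1: in=1111 → 1111 (was 0111); enqueue [0,2,3]
  #7 pop 0: in=1111 → 1000 (no change)
  #8 pop 2: in=1111 → 1111 (no change)
  #9 pop 3: in=1111 → 0111 (no change)

Fixpoint:
  val[0] = 1000
  val[1] = 1111
  val[2] = 1111
  val[3] = 0111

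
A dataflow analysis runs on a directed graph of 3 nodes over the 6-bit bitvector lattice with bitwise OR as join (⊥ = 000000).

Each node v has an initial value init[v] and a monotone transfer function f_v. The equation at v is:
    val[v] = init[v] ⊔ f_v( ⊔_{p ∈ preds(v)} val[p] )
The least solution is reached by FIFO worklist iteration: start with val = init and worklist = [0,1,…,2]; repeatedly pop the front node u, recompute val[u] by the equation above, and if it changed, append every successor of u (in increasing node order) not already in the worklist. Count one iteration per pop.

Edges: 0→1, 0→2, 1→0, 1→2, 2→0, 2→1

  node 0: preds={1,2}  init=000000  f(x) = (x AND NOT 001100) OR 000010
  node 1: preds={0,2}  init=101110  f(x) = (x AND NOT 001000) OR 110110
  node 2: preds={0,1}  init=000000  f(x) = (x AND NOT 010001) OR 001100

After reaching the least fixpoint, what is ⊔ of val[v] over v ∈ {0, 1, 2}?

111110

Trace (6 dequeues):
  [1] u=0 | in 101110 | out 100010 | prev 000000 | push {}
  [2] u=1 | in 100010 | out 111110 | prev 101110 | push {0}
  [3] u=2 | in 111110 | out 101110 | prev 000000 | push {1}
  [4] u=0 | in 111110 | out 110010 | prev 100010 | push {2}
  [5] u=1 | in 111110 | out 111110 | ==
  [6] u=2 | in 111110 | out 101110 | ==

Converged values:
  [0] 110010
  [1] 111110
  [2] 101110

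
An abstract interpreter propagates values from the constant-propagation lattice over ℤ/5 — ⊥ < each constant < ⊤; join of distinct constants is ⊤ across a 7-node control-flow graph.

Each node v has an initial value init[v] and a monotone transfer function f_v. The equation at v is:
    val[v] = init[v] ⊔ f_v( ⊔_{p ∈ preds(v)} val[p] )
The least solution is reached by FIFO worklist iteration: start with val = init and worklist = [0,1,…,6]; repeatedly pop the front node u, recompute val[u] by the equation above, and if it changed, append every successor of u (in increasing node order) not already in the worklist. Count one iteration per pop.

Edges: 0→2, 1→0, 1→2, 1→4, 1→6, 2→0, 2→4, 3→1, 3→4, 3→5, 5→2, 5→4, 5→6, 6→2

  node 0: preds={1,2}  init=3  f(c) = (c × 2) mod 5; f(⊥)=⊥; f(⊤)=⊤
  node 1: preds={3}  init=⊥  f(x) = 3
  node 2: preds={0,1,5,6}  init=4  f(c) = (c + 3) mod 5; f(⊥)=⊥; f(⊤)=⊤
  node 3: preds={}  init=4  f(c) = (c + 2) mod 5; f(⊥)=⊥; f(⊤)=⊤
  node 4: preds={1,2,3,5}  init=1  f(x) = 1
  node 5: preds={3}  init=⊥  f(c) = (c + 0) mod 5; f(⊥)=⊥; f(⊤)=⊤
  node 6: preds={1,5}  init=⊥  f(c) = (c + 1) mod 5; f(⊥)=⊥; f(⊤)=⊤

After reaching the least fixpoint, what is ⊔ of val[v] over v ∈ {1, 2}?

⊤

Trace (10 dequeues):
  [1] u=0 | in 4 | out 3 | ==
  [2] u=1 | in 4 | out 3 | prev ⊥ | push {0}
  [3] u=2 | in 3 | out ⊤ | prev 4 | push {}
  [4] u=3 | in ⊥ | out 4 | ==
  [5] u=4 | in ⊤ | out 1 | ==
  [6] u=5 | in 4 | out 4 | prev ⊥ | push {2,4}
  [7] u=6 | in ⊤ | out ⊤ | prev ⊥ | push {}
  [8] u=0 | in ⊤ | out ⊤ | prev 3 | push {}
  [9] u=2 | in ⊤ | out ⊤ | ==
  [10] u=4 | in ⊤ | out 1 | ==

Converged values:
  [0] ⊤
  [1] 3
  [2] ⊤
  [3] 4
  [4] 1
  [5] 4
  [6] ⊤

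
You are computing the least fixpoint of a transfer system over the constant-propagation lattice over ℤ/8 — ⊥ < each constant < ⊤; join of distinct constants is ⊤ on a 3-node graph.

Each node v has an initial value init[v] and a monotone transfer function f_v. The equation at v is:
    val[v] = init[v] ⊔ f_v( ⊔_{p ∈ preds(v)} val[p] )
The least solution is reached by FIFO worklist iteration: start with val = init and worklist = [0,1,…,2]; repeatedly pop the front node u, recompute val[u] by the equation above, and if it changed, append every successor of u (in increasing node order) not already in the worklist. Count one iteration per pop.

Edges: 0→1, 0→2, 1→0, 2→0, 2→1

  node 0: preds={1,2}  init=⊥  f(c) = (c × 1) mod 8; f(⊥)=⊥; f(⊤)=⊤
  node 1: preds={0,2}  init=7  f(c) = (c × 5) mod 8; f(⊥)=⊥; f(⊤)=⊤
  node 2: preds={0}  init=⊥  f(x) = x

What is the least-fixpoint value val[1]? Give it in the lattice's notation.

⊤

Iteration log — 8 steps:
  step 1. node 0  ⊔preds=7  new=7  old=⊥  +wl: 
  step 2. node 1  ⊔preds=7  new=⊤  old=7  +wl: 0
  step 3. node 2  ⊔preds=7  new=7  old=⊥  +wl: 1
  step 4. node 0  ⊔preds=⊤  new=⊤  old=7  +wl: 2
  step 5. node 1  ⊔preds=⊤  new=⊤  stable
  step 6. node 2  ⊔preds=⊤  new=⊤  old=7  +wl: 0,1
  step 7. node 0  ⊔preds=⊤  new=⊤  stable
  step 8. node 1  ⊔preds=⊤  new=⊤  stable

Least fixpoint reached:
  node 0: ⊤
  node 1: ⊤
  node 2: ⊤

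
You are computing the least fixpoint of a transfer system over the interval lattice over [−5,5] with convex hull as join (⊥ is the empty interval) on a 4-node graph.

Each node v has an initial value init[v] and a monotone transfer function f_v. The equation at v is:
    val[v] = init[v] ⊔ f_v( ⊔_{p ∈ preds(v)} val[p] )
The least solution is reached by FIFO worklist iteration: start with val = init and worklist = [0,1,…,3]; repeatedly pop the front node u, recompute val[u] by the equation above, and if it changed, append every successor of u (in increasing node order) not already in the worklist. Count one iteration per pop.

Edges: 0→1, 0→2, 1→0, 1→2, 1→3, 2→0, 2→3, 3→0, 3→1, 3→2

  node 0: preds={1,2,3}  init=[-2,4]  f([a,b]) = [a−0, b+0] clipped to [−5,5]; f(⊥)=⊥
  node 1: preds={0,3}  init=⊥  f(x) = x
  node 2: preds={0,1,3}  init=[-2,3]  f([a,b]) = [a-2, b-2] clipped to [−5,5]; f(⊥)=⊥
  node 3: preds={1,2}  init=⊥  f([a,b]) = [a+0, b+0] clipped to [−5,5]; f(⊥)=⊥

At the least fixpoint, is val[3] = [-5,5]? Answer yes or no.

no

Iteration log — 13 steps:
  step 1. node 0  ⊔preds=[-2,3]  new=[-2,4]  stable
  step 2. node 1  ⊔preds=[-2,4]  new=[-2,4]  old=⊥  +wl: 0
  step 3. node 2  ⊔preds=[-2,4]  new=[-4,3]  old=[-2,3]  +wl: 
  step 4. node 3  ⊔preds=[-4,4]  new=[-4,4]  old=⊥  +wl: 1,2
  step 5. node 0  ⊔preds=[-4,4]  new=[-4,4]  old=[-2,4]  +wl: 
  step 6. node 1  ⊔preds=[-4,4]  new=[-4,4]  old=[-2,4]  +wl: 0,3
  step 7. node 2  ⊔preds=[-4,4]  new=[-5,3]  old=[-4,3]  +wl: 
  step 8. node 0  ⊔preds=[-5,4]  new=[-5,4]  old=[-4,4]  +wl: 1,2
  step 9. node 3  ⊔preds=[-5,4]  new=[-5,4]  old=[-4,4]  +wl: 0
  step 10. node 1  ⊔preds=[-5,4]  new=[-5,4]  old=[-4,4]  +wl: 3
  step 11. node 2  ⊔preds=[-5,4]  new=[-5,3]  stable
  step 12. node 0  ⊔preds=[-5,4]  new=[-5,4]  stable
  step 13. node 3  ⊔preds=[-5,4]  new=[-5,4]  stable

Least fixpoint reached:
  node 0: [-5,4]
  node 1: [-5,4]
  node 2: [-5,3]
  node 3: [-5,4]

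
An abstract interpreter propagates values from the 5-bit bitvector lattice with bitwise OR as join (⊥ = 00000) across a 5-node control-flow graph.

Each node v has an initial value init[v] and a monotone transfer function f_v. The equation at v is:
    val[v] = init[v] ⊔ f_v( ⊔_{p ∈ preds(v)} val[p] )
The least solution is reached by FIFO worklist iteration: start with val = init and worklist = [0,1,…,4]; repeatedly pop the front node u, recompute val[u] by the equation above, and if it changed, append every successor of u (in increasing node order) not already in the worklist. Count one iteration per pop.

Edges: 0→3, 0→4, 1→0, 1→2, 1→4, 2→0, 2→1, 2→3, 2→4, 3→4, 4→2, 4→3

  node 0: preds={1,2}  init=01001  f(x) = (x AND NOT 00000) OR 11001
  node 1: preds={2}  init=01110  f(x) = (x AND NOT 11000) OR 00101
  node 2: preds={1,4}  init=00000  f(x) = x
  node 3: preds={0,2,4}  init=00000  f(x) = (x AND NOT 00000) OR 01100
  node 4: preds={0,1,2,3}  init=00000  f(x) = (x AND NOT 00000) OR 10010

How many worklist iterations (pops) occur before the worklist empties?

Iteration log — 12 steps:
  step 1. node 0  ⊔preds=01110  new=11111  old=01001  +wl: 
  step 2. node 1  ⊔preds=00000  new=01111  old=01110  +wl: 0
  step 3. node 2  ⊔preds=01111  new=01111  old=00000  +wl: 1
  step 4. node 3  ⊔preds=11111  new=11111  old=00000  +wl: 
  step 5. node 4  ⊔preds=11111  new=11111  old=00000  +wl: 2,3
  step 6. node 0  ⊔preds=01111  new=11111  stable
  step 7. node 1  ⊔preds=01111  new=01111  stable
  step 8. node 2  ⊔preds=11111  new=11111  old=01111  +wl: 0,1,4
  step 9. node 3  ⊔preds=11111  new=11111  stable
  step 10. node 0  ⊔preds=11111  new=11111  stable
  step 11. node 1  ⊔preds=11111  new=01111  stable
  step 12. node 4  ⊔preds=11111  new=11111  stable

Least fixpoint reached:
  node 0: 11111
  node 1: 01111
  node 2: 11111
  node 3: 11111
  node 4: 11111

12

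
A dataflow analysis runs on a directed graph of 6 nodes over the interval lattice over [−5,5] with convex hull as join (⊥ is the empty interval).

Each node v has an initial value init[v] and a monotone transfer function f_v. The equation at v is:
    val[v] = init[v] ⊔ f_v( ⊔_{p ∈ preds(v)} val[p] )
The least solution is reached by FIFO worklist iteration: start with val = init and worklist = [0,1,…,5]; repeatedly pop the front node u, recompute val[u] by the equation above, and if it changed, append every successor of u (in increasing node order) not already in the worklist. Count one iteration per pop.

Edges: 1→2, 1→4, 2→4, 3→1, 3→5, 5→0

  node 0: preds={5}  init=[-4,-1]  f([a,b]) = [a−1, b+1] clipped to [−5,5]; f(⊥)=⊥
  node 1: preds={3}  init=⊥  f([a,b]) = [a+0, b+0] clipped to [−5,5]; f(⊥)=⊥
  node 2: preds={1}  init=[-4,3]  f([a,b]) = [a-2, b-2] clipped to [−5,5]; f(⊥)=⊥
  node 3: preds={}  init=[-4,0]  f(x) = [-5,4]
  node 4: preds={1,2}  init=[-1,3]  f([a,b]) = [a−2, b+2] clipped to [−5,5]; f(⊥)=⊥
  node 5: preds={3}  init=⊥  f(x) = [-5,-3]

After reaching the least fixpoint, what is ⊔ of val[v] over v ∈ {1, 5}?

Worklist (10 pops):
  #1 pop 0: in=⊥ → [-4,-1] (no change)
  #2 pop 1: in=[-4,0] → [-4,0] (was ⊥); enqueue []
  #3 pop 2: in=[-4,0] → [-5,3] (was [-4,3]); enqueue []
  #4 pop 3: in=⊥ → [-5,4] (was [-4,0]); enqueue [1]
  #5 pop 4: in=[-5,3] → [-5,5] (was [-1,3]); enqueue []
  #6 pop 5: in=[-5,4] → [-5,-3] (was ⊥); enqueue [0]
  #7 pop 1: in=[-5,4] → [-5,4] (was [-4,0]); enqueue [2,4]
  #8 pop 0: in=[-5,-3] → [-5,-1] (was [-4,-1]); enqueue []
  #9 pop 2: in=[-5,4] → [-5,3] (no change)
  #10 pop 4: in=[-5,4] → [-5,5] (no change)

Fixpoint:
  val[0] = [-5,-1]
  val[1] = [-5,4]
  val[2] = [-5,3]
  val[3] = [-5,4]
  val[4] = [-5,5]
  val[5] = [-5,-3]

[-5,4]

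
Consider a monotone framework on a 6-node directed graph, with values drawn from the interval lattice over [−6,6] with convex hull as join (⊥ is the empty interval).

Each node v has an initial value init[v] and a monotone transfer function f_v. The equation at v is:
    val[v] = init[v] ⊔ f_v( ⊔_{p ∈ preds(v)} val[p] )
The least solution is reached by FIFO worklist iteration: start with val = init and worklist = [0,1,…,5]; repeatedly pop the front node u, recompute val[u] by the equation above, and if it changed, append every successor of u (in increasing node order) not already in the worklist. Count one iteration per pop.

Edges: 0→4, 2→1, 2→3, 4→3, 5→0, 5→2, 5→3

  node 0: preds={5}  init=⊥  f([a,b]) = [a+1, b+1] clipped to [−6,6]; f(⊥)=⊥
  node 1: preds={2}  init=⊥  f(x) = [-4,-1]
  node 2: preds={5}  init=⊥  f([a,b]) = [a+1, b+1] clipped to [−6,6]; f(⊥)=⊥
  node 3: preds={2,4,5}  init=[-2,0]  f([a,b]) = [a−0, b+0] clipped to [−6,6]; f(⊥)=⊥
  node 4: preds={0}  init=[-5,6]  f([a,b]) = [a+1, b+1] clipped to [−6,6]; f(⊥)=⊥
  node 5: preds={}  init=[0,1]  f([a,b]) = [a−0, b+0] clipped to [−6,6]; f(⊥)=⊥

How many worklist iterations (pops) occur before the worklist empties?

Trace (7 dequeues):
  [1] u=0 | in [0,1] | out [1,2] | prev ⊥ | push {}
  [2] u=1 | in ⊥ | out [-4,-1] | prev ⊥ | push {}
  [3] u=2 | in [0,1] | out [1,2] | prev ⊥ | push {1}
  [4] u=3 | in [-5,6] | out [-5,6] | prev [-2,0] | push {}
  [5] u=4 | in [1,2] | out [-5,6] | ==
  [6] u=5 | in ⊥ | out [0,1] | ==
  [7] u=1 | in [1,2] | out [-4,-1] | ==

Converged values:
  [0] [1,2]
  [1] [-4,-1]
  [2] [1,2]
  [3] [-5,6]
  [4] [-5,6]
  [5] [0,1]

7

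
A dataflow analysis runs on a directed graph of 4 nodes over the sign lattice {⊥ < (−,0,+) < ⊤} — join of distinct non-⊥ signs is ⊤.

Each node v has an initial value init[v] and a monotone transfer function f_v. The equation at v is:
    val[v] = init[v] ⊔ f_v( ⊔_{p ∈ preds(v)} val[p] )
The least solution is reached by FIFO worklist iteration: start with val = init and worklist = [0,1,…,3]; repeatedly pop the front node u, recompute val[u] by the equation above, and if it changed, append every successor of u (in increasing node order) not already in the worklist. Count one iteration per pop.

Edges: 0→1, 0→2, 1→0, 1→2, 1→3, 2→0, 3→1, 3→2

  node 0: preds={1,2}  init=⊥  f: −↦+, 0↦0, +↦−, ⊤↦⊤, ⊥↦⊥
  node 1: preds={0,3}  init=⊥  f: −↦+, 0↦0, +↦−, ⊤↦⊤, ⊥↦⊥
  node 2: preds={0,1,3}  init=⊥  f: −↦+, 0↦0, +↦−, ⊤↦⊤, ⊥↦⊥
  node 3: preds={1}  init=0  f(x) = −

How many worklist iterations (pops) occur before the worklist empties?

11

Iteration log — 11 steps:
  step 1. node 0  ⊔preds=⊥  new=⊥  stable
  step 2. node 1  ⊔preds=0  new=0  old=⊥  +wl: 0
  step 3. node 2  ⊔preds=0  new=0  old=⊥  +wl: 
  step 4. node 3  ⊔preds=0  new=⊤  old=0  +wl: 1,2
  step 5. node 0  ⊔preds=0  new=0  old=⊥  +wl: 
  step 6. node 1  ⊔preds=⊤  new=⊤  old=0  +wl: 0,3
  step 7. node 2  ⊔preds=⊤  new=⊤  old=0  +wl: 
  step 8. node 0  ⊔preds=⊤  new=⊤  old=0  +wl: 1,2
  step 9. node 3  ⊔preds=⊤  new=⊤  stable
  step 10. node 1  ⊔preds=⊤  new=⊤  stable
  step 11. node 2  ⊔preds=⊤  new=⊤  stable

Least fixpoint reached:
  node 0: ⊤
  node 1: ⊤
  node 2: ⊤
  node 3: ⊤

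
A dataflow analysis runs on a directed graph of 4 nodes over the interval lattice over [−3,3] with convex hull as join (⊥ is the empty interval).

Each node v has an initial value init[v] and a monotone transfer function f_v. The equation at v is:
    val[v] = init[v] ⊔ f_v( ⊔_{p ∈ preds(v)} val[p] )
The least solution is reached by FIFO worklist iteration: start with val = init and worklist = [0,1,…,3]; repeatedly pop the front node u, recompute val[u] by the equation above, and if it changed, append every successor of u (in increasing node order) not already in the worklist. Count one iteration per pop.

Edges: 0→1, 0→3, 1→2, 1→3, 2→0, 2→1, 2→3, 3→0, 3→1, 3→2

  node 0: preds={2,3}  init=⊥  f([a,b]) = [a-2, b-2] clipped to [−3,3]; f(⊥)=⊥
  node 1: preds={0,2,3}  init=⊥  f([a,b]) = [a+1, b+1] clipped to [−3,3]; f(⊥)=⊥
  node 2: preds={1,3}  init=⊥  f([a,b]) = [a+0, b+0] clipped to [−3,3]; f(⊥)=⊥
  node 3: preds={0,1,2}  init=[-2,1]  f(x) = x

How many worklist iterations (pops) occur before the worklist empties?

12

Trace (12 dequeues):
  [1] u=0 | in [-2,1] | out [-3,-1] | prev ⊥ | push {}
  [2] u=1 | in [-3,1] | out [-2,2] | prev ⊥ | push {}
  [3] u=2 | in [-2,2] | out [-2,2] | prev ⊥ | push {0,1}
  [4] u=3 | in [-3,2] | out [-3,2] | prev [-2,1] | push {2}
  [5] u=0 | in [-3,2] | out [-3,0] | prev [-3,-1] | push {3}
  [6] u=1 | in [-3,2] | out [-2,3] | prev [-2,2] | push {}
  [7] u=2 | in [-3,3] | out [-3,3] | prev [-2,2] | push {0,1}
  [8] u=3 | in [-3,3] | out [-3,3] | prev [-3,2] | push {2}
  [9] u=0 | in [-3,3] | out [-3,1] | prev [-3,0] | push {3}
  [10] u=1 | in [-3,3] | out [-2,3] | ==
  [11] u=2 | in [-3,3] | out [-3,3] | ==
  [12] u=3 | in [-3,3] | out [-3,3] | ==

Converged values:
  [0] [-3,1]
  [1] [-2,3]
  [2] [-3,3]
  [3] [-3,3]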